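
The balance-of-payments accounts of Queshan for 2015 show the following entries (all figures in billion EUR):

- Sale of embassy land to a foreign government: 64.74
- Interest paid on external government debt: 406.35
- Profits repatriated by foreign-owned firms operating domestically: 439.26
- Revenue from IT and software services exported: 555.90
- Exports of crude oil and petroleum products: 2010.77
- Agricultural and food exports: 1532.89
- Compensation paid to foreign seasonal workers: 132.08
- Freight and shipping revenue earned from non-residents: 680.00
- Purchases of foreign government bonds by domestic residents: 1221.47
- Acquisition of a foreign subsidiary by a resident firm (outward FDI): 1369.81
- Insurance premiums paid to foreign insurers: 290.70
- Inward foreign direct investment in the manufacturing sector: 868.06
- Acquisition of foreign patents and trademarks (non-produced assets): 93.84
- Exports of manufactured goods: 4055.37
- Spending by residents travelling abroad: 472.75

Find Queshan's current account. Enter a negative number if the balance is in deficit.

Goods: 2010.77 + 4055.37 + 1532.89 = 7599.03
Services: -290.70 + 555.90 + 680.00 - 472.75 = 472.45
Primary income: -439.26 - 132.08 - 406.35 = -977.69
Current account = 7599.03 + 472.45 + (-977.69) = 7093.79
(Excluded from the current account — capital account: sale of embassy land to a foreign government 64.74, acquisition of foreign patents and trademarks (non-produced assets) 93.84; financial account: purchases of foreign government bonds by domestic residents 1221.47, acquisition of a foreign subsidiary by a resident firm (outward FDI) 1369.81, inward foreign direct investment in the manufacturing sector 868.06.)

7093.79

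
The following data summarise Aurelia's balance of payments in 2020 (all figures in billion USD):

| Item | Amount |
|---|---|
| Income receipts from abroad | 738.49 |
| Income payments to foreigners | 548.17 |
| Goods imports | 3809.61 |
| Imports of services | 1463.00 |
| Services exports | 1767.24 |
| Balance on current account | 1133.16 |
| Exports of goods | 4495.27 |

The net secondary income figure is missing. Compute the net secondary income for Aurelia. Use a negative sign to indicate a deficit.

Current account = goods balance + services balance + net primary income + net secondary income
Sum of the known components = 1180.22
Net secondary income = CA - (known components) = 1133.16 - 1180.22 = -47.06

-47.06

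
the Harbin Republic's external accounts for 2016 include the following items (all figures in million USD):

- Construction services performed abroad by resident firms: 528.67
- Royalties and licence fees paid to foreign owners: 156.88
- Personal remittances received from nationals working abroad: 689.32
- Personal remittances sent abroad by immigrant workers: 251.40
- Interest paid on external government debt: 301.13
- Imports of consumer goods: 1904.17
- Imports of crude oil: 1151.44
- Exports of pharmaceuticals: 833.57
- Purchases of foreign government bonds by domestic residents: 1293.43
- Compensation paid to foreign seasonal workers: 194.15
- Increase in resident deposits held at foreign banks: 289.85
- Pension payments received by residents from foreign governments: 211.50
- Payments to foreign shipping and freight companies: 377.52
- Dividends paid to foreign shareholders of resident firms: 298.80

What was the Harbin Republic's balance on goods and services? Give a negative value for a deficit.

-2227.77

Goods: -1904.17 + 833.57 - 1151.44 = -2222.04
Services: -377.52 + 528.67 - 156.88 = -5.73
Trade balance = -2222.04 + (-5.73) = -2227.77
(Excluded from the trade balance — secondary income: personal remittances received from nationals working abroad 689.32, personal remittances sent abroad by immigrant workers 251.40, pension payments received by residents from foreign governments 211.50; primary income: interest paid on external government debt 301.13, compensation paid to foreign seasonal workers 194.15, dividends paid to foreign shareholders of resident firms 298.80; financial account: purchases of foreign government bonds by domestic residents 1293.43, increase in resident deposits held at foreign banks 289.85.)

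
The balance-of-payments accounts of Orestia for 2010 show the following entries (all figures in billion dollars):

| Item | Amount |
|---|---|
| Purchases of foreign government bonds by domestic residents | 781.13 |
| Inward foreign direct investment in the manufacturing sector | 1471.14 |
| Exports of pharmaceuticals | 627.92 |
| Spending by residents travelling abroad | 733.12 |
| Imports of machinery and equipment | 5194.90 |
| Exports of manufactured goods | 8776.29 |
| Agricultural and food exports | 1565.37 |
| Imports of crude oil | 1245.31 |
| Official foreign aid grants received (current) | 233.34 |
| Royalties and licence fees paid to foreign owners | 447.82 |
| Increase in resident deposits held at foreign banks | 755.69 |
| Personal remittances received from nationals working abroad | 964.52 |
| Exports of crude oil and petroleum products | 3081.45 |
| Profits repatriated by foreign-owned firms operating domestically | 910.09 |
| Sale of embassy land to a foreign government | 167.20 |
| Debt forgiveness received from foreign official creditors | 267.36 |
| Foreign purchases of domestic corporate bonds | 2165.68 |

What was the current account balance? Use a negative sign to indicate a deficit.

6717.65

Goods: 3081.45 - 5194.90 + 627.92 + 8776.29 - 1245.31 + 1565.37 = 7610.82
Services: -447.82 - 733.12 = -1180.94
Primary income: -910.09
Secondary income: 233.34 + 964.52 = 1197.86
Current account = 7610.82 + (-1180.94) + (-910.09) + 1197.86 = 6717.65
(Excluded from the current account — financial account: purchases of foreign government bonds by domestic residents 781.13, inward foreign direct investment in the manufacturing sector 1471.14, increase in resident deposits held at foreign banks 755.69, foreign purchases of domestic corporate bonds 2165.68; capital account: sale of embassy land to a foreign government 167.20, debt forgiveness received from foreign official creditors 267.36.)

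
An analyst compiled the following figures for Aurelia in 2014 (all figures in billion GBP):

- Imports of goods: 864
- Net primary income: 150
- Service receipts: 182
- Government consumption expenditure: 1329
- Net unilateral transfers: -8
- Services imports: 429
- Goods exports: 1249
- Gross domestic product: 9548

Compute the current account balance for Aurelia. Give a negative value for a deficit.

Goods balance = 1249 - 864 = 385
Services balance = 182 - 429 = -247
Trade balance (goods + services) = 385 + (-247) = 138
Net primary income = 150
Net secondary income = -8
Current account = 138 + 150 + (-8) = 280

280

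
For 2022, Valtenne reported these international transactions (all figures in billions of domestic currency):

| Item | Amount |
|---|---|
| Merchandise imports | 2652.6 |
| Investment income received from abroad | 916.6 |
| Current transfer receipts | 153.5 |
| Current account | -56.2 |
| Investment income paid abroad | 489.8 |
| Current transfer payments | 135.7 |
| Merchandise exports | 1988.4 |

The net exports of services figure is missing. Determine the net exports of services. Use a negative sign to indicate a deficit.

163.4

Current account = goods balance + services balance + net primary income + net secondary income
Sum of the known components = -219.6
Net exports of services = CA - (known components) = -56.2 - (-219.6) = 163.4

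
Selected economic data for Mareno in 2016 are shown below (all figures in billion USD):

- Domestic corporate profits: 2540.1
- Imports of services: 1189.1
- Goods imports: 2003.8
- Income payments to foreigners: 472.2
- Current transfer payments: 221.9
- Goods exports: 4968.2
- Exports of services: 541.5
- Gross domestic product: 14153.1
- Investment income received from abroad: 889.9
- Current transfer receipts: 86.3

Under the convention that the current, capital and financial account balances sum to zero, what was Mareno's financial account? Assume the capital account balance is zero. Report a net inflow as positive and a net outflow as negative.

Goods balance = 4968.2 - 2003.8 = 2964.4
Services balance = 541.5 - 1189.1 = -647.6
Trade balance (goods + services) = 2964.4 + (-647.6) = 2316.8
Net primary income = 889.9 - 472.2 = 417.7
Net secondary income = 86.3 - 221.9 = -135.6
Current account = 2316.8 + 417.7 + (-135.6) = 2598.9
Financial account = -(2598.9) = -2598.9

-2598.9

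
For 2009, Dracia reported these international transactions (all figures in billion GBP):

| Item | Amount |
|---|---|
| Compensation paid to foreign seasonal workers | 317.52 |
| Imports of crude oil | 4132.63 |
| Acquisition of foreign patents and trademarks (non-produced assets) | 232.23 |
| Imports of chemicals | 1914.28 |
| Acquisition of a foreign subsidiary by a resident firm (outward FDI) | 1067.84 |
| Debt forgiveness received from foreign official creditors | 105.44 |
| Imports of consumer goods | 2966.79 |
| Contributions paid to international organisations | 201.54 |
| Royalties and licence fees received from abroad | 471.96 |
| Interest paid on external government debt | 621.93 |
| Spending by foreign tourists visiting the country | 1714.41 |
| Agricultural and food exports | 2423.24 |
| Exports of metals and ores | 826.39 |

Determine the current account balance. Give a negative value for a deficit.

Goods: -4132.63 - 1914.28 - 2966.79 + 826.39 + 2423.24 = -5764.07
Services: 1714.41 + 471.96 = 2186.37
Primary income: -317.52 - 621.93 = -939.45
Secondary income: -201.54
Current account = (-5764.07) + 2186.37 + (-939.45) + (-201.54) = -4718.69
(Excluded from the current account — capital account: acquisition of foreign patents and trademarks (non-produced assets) 232.23, debt forgiveness received from foreign official creditors 105.44; financial account: acquisition of a foreign subsidiary by a resident firm (outward FDI) 1067.84.)

-4718.69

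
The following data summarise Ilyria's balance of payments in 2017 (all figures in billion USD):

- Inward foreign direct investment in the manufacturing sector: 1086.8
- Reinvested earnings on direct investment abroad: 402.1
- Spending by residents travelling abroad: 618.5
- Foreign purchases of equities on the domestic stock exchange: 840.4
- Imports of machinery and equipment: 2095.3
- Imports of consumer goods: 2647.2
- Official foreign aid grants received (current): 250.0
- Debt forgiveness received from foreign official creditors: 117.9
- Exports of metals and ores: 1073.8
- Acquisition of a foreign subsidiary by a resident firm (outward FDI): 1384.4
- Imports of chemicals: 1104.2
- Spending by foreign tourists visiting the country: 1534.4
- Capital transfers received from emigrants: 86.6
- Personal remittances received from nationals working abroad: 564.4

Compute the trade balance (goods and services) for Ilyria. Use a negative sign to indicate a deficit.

-3857.0

Goods: -2647.2 - 2095.3 - 1104.2 + 1073.8 = -4772.9
Services: 1534.4 - 618.5 = 915.9
Trade balance = -4772.9 + 915.9 = -3857.0
(Excluded from the trade balance — financial account: inward foreign direct investment in the manufacturing sector 1086.8, foreign purchases of equities on the domestic stock exchange 840.4, acquisition of a foreign subsidiary by a resident firm (outward FDI) 1384.4; primary income: reinvested earnings on direct investment abroad 402.1; secondary income: official foreign aid grants received (current) 250.0, personal remittances received from nationals working abroad 564.4; capital account: debt forgiveness received from foreign official creditors 117.9, capital transfers received from emigrants 86.6.)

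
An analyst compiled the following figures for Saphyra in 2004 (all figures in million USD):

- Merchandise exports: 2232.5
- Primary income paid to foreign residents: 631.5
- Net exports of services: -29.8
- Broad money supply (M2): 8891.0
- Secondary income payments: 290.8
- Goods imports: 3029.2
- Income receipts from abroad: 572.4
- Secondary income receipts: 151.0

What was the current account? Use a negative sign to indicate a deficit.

-1025.4

Goods balance = 2232.5 - 3029.2 = -796.7
Services balance = -29.8
Trade balance (goods + services) = -796.7 + (-29.8) = -826.5
Net primary income = 572.4 - 631.5 = -59.1
Net secondary income = 151.0 - 290.8 = -139.8
Current account = -826.5 + (-59.1) + (-139.8) = -1025.4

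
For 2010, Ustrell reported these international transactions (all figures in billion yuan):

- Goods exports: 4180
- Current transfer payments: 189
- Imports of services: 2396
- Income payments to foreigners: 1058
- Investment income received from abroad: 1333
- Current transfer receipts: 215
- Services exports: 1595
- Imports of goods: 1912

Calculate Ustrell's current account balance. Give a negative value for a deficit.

Goods balance = 4180 - 1912 = 2268
Services balance = 1595 - 2396 = -801
Trade balance (goods + services) = 2268 + (-801) = 1467
Net primary income = 1333 - 1058 = 275
Net secondary income = 215 - 189 = 26
Current account = 1467 + 275 + 26 = 1768

1768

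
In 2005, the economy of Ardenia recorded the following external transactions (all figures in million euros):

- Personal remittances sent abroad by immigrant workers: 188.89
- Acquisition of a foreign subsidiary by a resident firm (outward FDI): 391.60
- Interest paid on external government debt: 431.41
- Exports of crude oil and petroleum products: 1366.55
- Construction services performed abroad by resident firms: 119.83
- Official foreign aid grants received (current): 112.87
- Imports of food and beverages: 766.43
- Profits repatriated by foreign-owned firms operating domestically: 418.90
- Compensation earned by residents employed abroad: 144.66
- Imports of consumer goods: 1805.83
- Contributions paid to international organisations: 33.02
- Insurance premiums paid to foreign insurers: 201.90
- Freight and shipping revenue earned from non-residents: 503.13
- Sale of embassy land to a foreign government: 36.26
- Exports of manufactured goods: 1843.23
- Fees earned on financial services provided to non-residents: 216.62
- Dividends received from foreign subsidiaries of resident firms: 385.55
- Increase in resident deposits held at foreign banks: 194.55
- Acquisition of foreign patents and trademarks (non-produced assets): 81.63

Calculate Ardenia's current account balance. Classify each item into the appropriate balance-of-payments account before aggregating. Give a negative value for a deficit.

Goods: -1805.83 + 1366.55 - 766.43 + 1843.23 = 637.52
Services: 503.13 + 216.62 - 201.90 + 119.83 = 637.68
Primary income: 144.66 - 418.90 - 431.41 + 385.55 = -320.10
Secondary income: -188.89 - 33.02 + 112.87 = -109.04
Current account = 637.52 + 637.68 + (-320.10) + (-109.04) = 846.06
(Excluded from the current account — financial account: acquisition of a foreign subsidiary by a resident firm (outward FDI) 391.60, increase in resident deposits held at foreign banks 194.55; capital account: sale of embassy land to a foreign government 36.26, acquisition of foreign patents and trademarks (non-produced assets) 81.63.)

846.06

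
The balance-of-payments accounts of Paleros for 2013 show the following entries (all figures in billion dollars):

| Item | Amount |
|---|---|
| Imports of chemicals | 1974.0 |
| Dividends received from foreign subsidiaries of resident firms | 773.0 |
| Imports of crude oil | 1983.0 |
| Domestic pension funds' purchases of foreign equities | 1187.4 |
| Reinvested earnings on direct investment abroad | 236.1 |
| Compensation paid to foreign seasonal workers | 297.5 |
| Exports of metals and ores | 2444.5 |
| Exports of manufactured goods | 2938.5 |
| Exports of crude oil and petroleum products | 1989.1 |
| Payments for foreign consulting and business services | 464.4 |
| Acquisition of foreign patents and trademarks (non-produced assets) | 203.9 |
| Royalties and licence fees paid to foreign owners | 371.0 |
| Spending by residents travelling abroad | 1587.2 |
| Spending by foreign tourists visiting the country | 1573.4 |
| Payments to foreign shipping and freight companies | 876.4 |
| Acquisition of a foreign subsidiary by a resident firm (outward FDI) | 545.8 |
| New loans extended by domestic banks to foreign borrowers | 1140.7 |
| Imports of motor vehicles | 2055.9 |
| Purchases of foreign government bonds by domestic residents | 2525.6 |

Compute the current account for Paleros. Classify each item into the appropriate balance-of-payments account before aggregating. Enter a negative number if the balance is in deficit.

Goods: -1974.0 - 1983.0 + 2444.5 - 2055.9 + 2938.5 + 1989.1 = 1359.2
Services: -1587.2 - 371.0 + 1573.4 - 464.4 - 876.4 = -1725.6
Primary income: -297.5 + 236.1 + 773.0 = 711.6
Current account = 1359.2 + (-1725.6) + 711.6 = 345.2
(Excluded from the current account — financial account: domestic pension funds' purchases of foreign equities 1187.4, acquisition of a foreign subsidiary by a resident firm (outward FDI) 545.8, new loans extended by domestic banks to foreign borrowers 1140.7, purchases of foreign government bonds by domestic residents 2525.6; capital account: acquisition of foreign patents and trademarks (non-produced assets) 203.9.)

345.2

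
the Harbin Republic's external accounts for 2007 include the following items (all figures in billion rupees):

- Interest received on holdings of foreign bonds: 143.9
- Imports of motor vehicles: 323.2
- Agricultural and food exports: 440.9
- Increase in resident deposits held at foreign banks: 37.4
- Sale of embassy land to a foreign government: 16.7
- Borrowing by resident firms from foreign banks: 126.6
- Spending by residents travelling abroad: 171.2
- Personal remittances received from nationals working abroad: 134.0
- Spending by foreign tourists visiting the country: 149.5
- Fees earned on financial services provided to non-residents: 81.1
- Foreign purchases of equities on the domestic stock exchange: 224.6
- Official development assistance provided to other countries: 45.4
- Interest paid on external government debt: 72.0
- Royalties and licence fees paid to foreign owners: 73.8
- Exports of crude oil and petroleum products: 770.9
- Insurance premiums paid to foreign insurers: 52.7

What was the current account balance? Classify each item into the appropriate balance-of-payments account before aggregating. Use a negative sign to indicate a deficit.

Goods: -323.2 + 440.9 + 770.9 = 888.6
Services: 149.5 + 81.1 - 73.8 - 171.2 - 52.7 = -67.1
Primary income: 143.9 - 72.0 = 71.9
Secondary income: -45.4 + 134.0 = 88.6
Current account = 888.6 + (-67.1) + 71.9 + 88.6 = 982.0
(Excluded from the current account — financial account: increase in resident deposits held at foreign banks 37.4, borrowing by resident firms from foreign banks 126.6, foreign purchases of equities on the domestic stock exchange 224.6; capital account: sale of embassy land to a foreign government 16.7.)

982.0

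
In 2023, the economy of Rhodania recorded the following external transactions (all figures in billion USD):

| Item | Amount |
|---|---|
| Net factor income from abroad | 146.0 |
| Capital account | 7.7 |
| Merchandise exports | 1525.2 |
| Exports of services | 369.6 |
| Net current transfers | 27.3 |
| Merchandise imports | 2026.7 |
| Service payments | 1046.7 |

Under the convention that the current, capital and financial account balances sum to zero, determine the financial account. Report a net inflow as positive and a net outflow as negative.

Goods balance = 1525.2 - 2026.7 = -501.5
Services balance = 369.6 - 1046.7 = -677.1
Trade balance (goods + services) = -501.5 + (-677.1) = -1178.6
Net primary income = 146.0
Net secondary income = 27.3
Current account = -1178.6 + 146.0 + 27.3 = -1005.3
Financial account = -(-1005.3 + 7.7) = 997.6

997.6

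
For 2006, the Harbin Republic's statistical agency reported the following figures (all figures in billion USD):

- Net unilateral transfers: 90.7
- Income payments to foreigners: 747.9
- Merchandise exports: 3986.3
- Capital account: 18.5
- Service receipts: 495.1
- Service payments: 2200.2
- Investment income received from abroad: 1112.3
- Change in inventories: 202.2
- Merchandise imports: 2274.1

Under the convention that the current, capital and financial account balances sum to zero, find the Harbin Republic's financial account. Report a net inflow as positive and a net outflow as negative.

Goods balance = 3986.3 - 2274.1 = 1712.2
Services balance = 495.1 - 2200.2 = -1705.1
Trade balance (goods + services) = 1712.2 + (-1705.1) = 7.1
Net primary income = 1112.3 - 747.9 = 364.4
Net secondary income = 90.7
Current account = 7.1 + 364.4 + 90.7 = 462.2
Financial account = -(462.2 + 18.5) = -480.7

-480.7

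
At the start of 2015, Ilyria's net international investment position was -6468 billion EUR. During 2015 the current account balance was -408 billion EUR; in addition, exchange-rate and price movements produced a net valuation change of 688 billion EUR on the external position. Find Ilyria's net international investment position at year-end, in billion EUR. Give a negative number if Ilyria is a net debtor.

-6188

Change in NIIP = current account + net valuation change = -408 + 688 = 280
End-of-year NIIP = -6468 + 280 = -6188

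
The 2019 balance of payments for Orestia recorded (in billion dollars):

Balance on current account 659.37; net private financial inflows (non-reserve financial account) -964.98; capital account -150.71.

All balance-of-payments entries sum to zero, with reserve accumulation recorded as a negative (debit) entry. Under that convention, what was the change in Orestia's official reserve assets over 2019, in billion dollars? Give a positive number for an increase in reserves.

-456.32

Official reserve transactions balance = -(659.37 + (-150.71) + (-964.98)) = 456.32
An accumulation of reserves is recorded as a debit (negative entry), so the change in the stock of reserves is the negative of that balance.
Change in official reserves = -(456.32) = -456.32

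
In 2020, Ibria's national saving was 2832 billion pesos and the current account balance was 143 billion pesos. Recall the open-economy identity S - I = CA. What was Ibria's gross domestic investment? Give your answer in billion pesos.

2689

I = S - CA = 2832 - 143 = 2689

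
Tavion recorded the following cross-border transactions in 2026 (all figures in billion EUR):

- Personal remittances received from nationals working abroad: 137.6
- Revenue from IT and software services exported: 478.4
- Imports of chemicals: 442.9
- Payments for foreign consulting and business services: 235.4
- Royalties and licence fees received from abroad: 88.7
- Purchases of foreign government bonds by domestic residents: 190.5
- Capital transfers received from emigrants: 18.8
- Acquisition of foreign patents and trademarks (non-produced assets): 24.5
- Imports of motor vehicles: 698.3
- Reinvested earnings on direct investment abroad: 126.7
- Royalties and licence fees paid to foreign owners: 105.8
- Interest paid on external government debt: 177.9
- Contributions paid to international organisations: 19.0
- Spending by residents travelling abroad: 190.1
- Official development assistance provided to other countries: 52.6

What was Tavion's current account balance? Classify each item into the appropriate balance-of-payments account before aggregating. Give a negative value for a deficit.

-1090.6

Goods: -698.3 - 442.9 = -1141.2
Services: -190.1 + 88.7 - 235.4 - 105.8 + 478.4 = 35.8
Primary income: -177.9 + 126.7 = -51.2
Secondary income: -19.0 + 137.6 - 52.6 = 66.0
Current account = (-1141.2) + 35.8 + (-51.2) + 66.0 = -1090.6
(Excluded from the current account — financial account: purchases of foreign government bonds by domestic residents 190.5; capital account: capital transfers received from emigrants 18.8, acquisition of foreign patents and trademarks (non-produced assets) 24.5.)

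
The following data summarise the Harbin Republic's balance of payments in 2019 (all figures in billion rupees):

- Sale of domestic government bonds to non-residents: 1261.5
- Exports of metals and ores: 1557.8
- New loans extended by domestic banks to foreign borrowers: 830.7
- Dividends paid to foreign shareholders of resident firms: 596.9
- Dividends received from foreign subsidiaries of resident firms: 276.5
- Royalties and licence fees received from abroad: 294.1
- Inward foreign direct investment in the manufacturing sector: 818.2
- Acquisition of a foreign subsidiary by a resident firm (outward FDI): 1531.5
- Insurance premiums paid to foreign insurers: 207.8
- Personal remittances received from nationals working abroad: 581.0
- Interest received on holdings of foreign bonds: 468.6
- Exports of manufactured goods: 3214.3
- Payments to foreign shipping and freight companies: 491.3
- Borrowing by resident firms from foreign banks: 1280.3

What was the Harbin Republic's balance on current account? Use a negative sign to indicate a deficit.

5096.3

Goods: 1557.8 + 3214.3 = 4772.1
Services: -207.8 - 491.3 + 294.1 = -405.0
Primary income: 468.6 - 596.9 + 276.5 = 148.2
Secondary income: 581.0
Current account = 4772.1 + (-405.0) + 148.2 + 581.0 = 5096.3
(Excluded from the current account — financial account: sale of domestic government bonds to non-residents 1261.5, new loans extended by domestic banks to foreign borrowers 830.7, inward foreign direct investment in the manufacturing sector 818.2, acquisition of a foreign subsidiary by a resident firm (outward FDI) 1531.5, borrowing by resident firms from foreign banks 1280.3.)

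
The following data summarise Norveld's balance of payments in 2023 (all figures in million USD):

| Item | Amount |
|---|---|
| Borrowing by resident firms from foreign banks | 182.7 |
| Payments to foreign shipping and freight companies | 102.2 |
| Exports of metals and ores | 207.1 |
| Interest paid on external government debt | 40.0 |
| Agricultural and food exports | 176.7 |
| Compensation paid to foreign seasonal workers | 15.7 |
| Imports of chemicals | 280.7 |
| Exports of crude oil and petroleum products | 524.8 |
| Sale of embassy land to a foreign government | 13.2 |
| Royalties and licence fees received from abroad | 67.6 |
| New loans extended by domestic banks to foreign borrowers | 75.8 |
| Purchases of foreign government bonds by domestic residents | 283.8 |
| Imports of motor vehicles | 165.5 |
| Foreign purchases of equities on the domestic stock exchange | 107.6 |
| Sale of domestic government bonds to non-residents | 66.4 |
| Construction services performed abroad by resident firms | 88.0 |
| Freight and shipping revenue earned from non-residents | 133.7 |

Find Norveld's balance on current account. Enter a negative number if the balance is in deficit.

593.8

Goods: 207.1 + 524.8 - 280.7 + 176.7 - 165.5 = 462.4
Services: 133.7 + 88.0 - 102.2 + 67.6 = 187.1
Primary income: -40.0 - 15.7 = -55.7
Current account = 462.4 + 187.1 + (-55.7) = 593.8
(Excluded from the current account — financial account: borrowing by resident firms from foreign banks 182.7, new loans extended by domestic banks to foreign borrowers 75.8, purchases of foreign government bonds by domestic residents 283.8, foreign purchases of equities on the domestic stock exchange 107.6, sale of domestic government bonds to non-residents 66.4; capital account: sale of embassy land to a foreign government 13.2.)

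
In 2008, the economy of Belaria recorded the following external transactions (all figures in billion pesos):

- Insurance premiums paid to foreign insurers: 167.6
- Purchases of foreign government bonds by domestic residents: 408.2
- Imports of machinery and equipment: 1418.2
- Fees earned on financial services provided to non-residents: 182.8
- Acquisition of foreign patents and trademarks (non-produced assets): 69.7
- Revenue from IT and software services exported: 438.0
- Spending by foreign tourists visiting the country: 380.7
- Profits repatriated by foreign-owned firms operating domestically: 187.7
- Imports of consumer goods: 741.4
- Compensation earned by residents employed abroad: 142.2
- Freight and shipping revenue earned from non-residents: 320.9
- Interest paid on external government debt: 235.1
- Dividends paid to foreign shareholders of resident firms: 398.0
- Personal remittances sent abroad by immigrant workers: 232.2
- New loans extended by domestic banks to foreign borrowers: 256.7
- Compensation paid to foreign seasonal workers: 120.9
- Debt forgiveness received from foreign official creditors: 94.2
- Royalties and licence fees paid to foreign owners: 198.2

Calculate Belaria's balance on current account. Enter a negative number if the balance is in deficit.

-2234.7

Goods: -741.4 - 1418.2 = -2159.6
Services: 320.9 - 198.2 - 167.6 + 438.0 + 182.8 + 380.7 = 956.6
Primary income: -120.9 + 142.2 - 235.1 - 398.0 - 187.7 = -799.5
Secondary income: -232.2
Current account = (-2159.6) + 956.6 + (-799.5) + (-232.2) = -2234.7
(Excluded from the current account — financial account: purchases of foreign government bonds by domestic residents 408.2, new loans extended by domestic banks to foreign borrowers 256.7; capital account: acquisition of foreign patents and trademarks (non-produced assets) 69.7, debt forgiveness received from foreign official creditors 94.2.)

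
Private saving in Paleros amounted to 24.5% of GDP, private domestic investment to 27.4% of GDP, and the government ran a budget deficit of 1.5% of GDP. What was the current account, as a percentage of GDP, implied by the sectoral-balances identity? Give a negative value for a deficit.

By the sectoral-balances identity, CA = (S_private - I) + (T - G).
Private balance = 24.5 - 27.4 = -2.9
Government balance (T - G) = -1.5
CA = -2.9 + (-1.5) = -4.4

-4.4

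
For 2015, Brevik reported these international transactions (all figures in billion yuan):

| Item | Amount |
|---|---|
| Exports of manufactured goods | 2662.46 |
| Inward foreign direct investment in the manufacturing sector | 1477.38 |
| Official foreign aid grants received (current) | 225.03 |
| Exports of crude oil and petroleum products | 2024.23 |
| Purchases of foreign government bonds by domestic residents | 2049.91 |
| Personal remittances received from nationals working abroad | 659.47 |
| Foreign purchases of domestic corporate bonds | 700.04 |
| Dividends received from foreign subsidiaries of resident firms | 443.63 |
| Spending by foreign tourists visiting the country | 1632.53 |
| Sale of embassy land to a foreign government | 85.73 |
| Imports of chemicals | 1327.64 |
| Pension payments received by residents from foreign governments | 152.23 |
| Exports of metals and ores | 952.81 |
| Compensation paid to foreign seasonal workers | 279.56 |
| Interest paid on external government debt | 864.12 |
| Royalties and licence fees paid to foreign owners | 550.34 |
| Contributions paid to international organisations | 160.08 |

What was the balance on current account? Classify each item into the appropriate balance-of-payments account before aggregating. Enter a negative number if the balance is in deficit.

Goods: 2024.23 + 952.81 - 1327.64 + 2662.46 = 4311.86
Services: -550.34 + 1632.53 = 1082.19
Primary income: -864.12 - 279.56 + 443.63 = -700.05
Secondary income: -160.08 + 225.03 + 659.47 + 152.23 = 876.65
Current account = 4311.86 + 1082.19 + (-700.05) + 876.65 = 5570.65
(Excluded from the current account — financial account: inward foreign direct investment in the manufacturing sector 1477.38, purchases of foreign government bonds by domestic residents 2049.91, foreign purchases of domestic corporate bonds 700.04; capital account: sale of embassy land to a foreign government 85.73.)

5570.65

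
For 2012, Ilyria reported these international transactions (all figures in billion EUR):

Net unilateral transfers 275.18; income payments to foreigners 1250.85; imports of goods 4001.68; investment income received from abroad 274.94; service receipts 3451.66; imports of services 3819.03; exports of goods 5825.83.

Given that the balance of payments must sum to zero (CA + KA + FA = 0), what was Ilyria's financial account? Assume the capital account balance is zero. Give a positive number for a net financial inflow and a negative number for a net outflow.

Goods balance = 5825.83 - 4001.68 = 1824.15
Services balance = 3451.66 - 3819.03 = -367.37
Trade balance (goods + services) = 1824.15 + (-367.37) = 1456.78
Net primary income = 274.94 - 1250.85 = -975.91
Net secondary income = 275.18
Current account = 1456.78 + (-975.91) + 275.18 = 756.05
Financial account = -(756.05) = -756.05

-756.05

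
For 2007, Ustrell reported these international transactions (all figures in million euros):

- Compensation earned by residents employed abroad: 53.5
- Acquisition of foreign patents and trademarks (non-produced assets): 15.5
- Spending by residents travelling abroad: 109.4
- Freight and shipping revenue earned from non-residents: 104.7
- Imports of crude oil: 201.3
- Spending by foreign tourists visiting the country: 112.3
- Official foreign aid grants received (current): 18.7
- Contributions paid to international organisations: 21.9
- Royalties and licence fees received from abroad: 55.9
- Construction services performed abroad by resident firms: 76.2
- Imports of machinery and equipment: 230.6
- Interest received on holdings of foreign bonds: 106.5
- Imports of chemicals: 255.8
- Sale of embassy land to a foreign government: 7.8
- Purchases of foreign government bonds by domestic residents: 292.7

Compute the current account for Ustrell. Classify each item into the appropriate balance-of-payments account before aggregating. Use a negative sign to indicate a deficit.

-291.2

Goods: -230.6 - 201.3 - 255.8 = -687.7
Services: 76.2 - 109.4 + 55.9 + 112.3 + 104.7 = 239.7
Primary income: 53.5 + 106.5 = 160.0
Secondary income: 18.7 - 21.9 = -3.2
Current account = (-687.7) + 239.7 + 160.0 + (-3.2) = -291.2
(Excluded from the current account — capital account: acquisition of foreign patents and trademarks (non-produced assets) 15.5, sale of embassy land to a foreign government 7.8; financial account: purchases of foreign government bonds by domestic residents 292.7.)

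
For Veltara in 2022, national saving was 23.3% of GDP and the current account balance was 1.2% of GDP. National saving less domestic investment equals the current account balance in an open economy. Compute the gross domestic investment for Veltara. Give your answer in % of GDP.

I = S - CA = 23.3 - 1.2 = 22.1

22.1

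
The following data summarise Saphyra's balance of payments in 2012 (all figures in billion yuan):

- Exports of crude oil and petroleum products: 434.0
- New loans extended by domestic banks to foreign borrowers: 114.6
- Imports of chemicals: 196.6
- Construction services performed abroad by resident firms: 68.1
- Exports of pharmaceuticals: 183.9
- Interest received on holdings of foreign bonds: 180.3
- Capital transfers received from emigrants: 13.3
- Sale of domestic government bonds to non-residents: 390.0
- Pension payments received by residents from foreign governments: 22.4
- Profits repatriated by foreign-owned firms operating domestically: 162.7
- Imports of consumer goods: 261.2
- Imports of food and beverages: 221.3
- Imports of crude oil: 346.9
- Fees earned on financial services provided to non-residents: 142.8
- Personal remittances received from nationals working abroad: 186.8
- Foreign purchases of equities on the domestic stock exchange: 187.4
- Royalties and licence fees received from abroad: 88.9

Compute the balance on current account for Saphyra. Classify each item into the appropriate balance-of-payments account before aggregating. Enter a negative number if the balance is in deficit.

Goods: -221.3 - 346.9 + 183.9 + 434.0 - 261.2 - 196.6 = -408.1
Services: 68.1 + 142.8 + 88.9 = 299.8
Primary income: 180.3 - 162.7 = 17.6
Secondary income: 22.4 + 186.8 = 209.2
Current account = (-408.1) + 299.8 + 17.6 + 209.2 = 118.5
(Excluded from the current account — financial account: new loans extended by domestic banks to foreign borrowers 114.6, sale of domestic government bonds to non-residents 390.0, foreign purchases of equities on the domestic stock exchange 187.4; capital account: capital transfers received from emigrants 13.3.)

118.5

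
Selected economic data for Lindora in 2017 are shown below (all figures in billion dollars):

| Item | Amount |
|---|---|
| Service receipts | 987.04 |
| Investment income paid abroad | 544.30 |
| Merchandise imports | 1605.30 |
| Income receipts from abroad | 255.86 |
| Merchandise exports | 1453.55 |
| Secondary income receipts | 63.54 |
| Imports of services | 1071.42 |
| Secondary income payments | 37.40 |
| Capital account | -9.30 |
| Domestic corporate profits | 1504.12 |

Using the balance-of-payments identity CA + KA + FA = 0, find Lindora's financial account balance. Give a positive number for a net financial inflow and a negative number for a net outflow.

Goods balance = 1453.55 - 1605.30 = -151.75
Services balance = 987.04 - 1071.42 = -84.38
Trade balance (goods + services) = -151.75 + (-84.38) = -236.13
Net primary income = 255.86 - 544.30 = -288.44
Net secondary income = 63.54 - 37.40 = 26.14
Current account = -236.13 + (-288.44) + 26.14 = -498.43
Financial account = -(-498.43 + (-9.30)) = 507.73

507.73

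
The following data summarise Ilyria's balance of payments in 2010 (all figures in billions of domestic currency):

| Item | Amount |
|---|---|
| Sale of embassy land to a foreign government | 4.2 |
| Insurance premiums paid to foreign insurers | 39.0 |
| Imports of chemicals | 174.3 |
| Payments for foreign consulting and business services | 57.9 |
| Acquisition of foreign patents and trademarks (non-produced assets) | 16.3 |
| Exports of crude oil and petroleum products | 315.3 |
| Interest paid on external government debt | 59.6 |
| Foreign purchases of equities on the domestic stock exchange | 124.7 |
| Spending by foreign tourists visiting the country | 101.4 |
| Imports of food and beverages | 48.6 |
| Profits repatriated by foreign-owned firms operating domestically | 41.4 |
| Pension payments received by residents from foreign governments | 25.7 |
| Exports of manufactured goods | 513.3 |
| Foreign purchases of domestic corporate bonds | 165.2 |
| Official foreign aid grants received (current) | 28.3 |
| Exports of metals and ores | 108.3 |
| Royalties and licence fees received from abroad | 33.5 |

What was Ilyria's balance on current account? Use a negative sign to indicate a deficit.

Goods: 513.3 - 174.3 + 108.3 + 315.3 - 48.6 = 714.0
Services: 33.5 - 39.0 + 101.4 - 57.9 = 38.0
Primary income: -59.6 - 41.4 = -101.0
Secondary income: 28.3 + 25.7 = 54.0
Current account = 714.0 + 38.0 + (-101.0) + 54.0 = 705.0
(Excluded from the current account — capital account: sale of embassy land to a foreign government 4.2, acquisition of foreign patents and trademarks (non-produced assets) 16.3; financial account: foreign purchases of equities on the domestic stock exchange 124.7, foreign purchases of domestic corporate bonds 165.2.)

705.0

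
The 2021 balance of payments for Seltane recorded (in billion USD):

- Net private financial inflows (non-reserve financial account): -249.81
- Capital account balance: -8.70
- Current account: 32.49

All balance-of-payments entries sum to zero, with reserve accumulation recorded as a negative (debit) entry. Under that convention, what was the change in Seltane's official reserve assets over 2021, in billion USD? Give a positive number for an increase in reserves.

Official reserve transactions balance = -(32.49 + (-8.70) + (-249.81)) = 226.02
An accumulation of reserves is recorded as a debit (negative entry), so the change in the stock of reserves is the negative of that balance.
Change in official reserves = -(226.02) = -226.02

-226.02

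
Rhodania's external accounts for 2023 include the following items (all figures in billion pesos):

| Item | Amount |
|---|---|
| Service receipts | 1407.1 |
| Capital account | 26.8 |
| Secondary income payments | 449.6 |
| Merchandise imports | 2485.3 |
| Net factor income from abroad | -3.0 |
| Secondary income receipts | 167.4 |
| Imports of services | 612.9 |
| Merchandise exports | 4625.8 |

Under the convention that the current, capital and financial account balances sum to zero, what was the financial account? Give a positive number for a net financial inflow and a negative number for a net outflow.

-2676.3

Goods balance = 4625.8 - 2485.3 = 2140.5
Services balance = 1407.1 - 612.9 = 794.2
Trade balance (goods + services) = 2140.5 + 794.2 = 2934.7
Net primary income = -3.0
Net secondary income = 167.4 - 449.6 = -282.2
Current account = 2934.7 + (-3.0) + (-282.2) = 2649.5
Financial account = -(2649.5 + 26.8) = -2676.3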